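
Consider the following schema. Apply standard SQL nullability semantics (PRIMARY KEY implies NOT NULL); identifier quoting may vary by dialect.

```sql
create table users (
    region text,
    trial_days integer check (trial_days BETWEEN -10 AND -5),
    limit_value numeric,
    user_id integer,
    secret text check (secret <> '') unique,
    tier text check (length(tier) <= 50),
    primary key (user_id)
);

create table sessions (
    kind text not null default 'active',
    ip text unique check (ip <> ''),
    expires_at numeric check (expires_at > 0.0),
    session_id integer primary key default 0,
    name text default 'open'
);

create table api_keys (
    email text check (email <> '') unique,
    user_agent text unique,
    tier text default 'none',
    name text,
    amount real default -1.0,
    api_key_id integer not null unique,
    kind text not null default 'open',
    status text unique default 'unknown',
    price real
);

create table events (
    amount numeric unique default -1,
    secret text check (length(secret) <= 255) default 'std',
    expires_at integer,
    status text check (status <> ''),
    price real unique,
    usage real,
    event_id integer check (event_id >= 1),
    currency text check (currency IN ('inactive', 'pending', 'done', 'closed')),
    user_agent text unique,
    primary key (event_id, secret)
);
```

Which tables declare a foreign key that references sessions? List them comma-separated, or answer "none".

No REFERENCES clause anywhere in the schema names sessions.

none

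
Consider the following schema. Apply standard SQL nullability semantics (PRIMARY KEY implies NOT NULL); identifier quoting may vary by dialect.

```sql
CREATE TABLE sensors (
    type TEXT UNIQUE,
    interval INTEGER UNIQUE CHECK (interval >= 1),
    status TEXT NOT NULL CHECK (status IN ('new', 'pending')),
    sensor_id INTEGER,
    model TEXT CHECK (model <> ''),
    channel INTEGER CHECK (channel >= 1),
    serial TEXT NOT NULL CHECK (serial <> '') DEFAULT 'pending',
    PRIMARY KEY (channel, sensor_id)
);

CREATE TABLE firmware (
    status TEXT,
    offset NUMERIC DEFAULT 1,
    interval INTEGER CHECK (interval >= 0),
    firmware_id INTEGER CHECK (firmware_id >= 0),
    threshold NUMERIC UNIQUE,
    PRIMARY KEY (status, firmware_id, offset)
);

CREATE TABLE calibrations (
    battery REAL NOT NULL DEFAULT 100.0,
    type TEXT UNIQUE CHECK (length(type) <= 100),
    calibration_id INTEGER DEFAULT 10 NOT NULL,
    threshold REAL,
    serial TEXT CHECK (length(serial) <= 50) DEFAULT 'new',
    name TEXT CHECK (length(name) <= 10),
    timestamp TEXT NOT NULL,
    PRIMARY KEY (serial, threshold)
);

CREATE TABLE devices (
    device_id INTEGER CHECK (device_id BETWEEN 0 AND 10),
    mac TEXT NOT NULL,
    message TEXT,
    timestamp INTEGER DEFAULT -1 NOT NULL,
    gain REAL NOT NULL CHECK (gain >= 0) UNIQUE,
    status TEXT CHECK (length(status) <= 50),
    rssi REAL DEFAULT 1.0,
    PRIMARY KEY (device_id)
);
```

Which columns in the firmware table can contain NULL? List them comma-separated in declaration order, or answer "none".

- status: part of the PRIMARY KEY, which implies NOT NULL → not nullable.
- offset: part of the PRIMARY KEY, which implies NOT NULL → not nullable.
- interval: CHECK does not forbid NULL (a CHECK constraint passes when its expression is NULL) → nullable.
- firmware_id: part of the PRIMARY KEY, which implies NOT NULL → not nullable.
- threshold: UNIQUE does not imply NOT NULL → nullable.

interval, threshold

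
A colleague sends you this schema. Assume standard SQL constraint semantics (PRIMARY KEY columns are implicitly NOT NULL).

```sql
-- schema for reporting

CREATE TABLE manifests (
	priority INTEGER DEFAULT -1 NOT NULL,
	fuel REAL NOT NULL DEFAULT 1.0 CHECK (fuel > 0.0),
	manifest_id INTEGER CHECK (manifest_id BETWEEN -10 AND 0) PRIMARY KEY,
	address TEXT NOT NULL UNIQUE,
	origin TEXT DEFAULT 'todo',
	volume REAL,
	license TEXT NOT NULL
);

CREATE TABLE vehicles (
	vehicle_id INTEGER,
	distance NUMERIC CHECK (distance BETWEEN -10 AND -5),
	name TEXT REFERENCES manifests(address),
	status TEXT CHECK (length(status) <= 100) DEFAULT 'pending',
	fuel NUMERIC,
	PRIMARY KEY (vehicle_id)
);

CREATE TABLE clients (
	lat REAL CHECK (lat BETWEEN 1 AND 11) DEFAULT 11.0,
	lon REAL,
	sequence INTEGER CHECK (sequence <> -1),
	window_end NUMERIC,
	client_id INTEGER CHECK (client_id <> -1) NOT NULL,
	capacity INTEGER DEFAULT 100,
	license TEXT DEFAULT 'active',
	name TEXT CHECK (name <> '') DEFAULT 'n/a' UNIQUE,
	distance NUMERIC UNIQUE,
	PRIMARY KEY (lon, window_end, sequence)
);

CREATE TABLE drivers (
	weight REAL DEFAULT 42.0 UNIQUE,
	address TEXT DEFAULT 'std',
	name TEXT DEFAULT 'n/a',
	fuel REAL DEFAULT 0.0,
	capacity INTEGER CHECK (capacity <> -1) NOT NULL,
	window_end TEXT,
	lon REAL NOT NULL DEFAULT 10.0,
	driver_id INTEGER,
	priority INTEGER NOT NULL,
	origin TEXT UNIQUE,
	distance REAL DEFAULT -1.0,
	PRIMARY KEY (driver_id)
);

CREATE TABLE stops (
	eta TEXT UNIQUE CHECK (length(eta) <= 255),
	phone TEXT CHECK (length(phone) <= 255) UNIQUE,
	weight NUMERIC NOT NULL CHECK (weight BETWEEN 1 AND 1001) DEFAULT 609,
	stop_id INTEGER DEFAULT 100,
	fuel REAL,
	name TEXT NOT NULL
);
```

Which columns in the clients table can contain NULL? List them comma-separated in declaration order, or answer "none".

lat, capacity, license, name, distance

- lat: CHECK does not forbid NULL (a CHECK constraint passes when its expression is NULL) → nullable.
- lon: part of the PRIMARY KEY, which implies NOT NULL → not nullable.
- sequence: part of the PRIMARY KEY, which implies NOT NULL → not nullable.
- window_end: part of the PRIMARY KEY, which implies NOT NULL → not nullable.
- client_id: declared NOT NULL → not nullable.
- capacity: DEFAULT only fills an omitted column; an explicit NULL is still allowed → nullable.
- license: DEFAULT only fills an omitted column; an explicit NULL is still allowed → nullable.
- name: CHECK does not forbid NULL (a CHECK constraint passes when its expression is NULL) → nullable.
- distance: UNIQUE does not imply NOT NULL → nullable.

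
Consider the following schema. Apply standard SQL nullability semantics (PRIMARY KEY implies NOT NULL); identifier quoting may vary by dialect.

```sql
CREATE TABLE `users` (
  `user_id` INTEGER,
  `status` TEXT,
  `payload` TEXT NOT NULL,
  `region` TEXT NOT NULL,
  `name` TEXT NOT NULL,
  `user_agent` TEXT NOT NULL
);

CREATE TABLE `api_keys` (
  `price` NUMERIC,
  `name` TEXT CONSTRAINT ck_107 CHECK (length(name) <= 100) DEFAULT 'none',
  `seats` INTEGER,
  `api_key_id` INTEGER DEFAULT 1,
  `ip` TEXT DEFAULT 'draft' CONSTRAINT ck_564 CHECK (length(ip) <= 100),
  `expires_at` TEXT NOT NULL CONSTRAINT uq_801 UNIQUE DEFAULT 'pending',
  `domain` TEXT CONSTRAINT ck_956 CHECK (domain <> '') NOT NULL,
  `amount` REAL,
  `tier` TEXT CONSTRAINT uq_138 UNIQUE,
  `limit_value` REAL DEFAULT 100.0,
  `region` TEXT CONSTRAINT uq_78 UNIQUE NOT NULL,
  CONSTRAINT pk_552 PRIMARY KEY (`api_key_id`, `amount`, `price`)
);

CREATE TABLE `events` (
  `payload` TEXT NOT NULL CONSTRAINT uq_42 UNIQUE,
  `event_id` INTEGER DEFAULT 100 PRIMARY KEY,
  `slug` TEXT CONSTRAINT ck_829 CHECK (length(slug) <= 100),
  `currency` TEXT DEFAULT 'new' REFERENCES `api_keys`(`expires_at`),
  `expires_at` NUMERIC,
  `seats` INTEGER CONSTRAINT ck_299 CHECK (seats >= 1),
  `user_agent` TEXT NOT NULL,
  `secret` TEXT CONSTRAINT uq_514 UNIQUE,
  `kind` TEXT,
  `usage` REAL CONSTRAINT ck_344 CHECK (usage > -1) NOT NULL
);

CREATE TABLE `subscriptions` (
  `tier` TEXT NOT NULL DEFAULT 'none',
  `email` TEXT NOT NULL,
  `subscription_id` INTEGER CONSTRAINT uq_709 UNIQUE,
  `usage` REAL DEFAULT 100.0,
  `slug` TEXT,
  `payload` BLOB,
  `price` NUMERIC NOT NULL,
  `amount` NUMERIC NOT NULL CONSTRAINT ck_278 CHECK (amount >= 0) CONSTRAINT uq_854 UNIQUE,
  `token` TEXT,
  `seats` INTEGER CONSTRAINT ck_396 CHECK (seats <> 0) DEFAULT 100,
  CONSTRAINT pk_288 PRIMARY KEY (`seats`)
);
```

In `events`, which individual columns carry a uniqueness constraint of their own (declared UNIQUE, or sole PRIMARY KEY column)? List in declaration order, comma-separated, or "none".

- payload: declared UNIQUE → unique.
- event_id: single-column PRIMARY KEY → unique.
- slug: no UNIQUE or single-column PK constraint.
- currency: no UNIQUE or single-column PK constraint.
- expires_at: no UNIQUE or single-column PK constraint.
- seats: no UNIQUE or single-column PK constraint.
- user_agent: no UNIQUE or single-column PK constraint.
- secret: declared UNIQUE → unique.
- kind: no UNIQUE or single-column PK constraint.
- usage: no UNIQUE or single-column PK constraint.

payload, event_id, secret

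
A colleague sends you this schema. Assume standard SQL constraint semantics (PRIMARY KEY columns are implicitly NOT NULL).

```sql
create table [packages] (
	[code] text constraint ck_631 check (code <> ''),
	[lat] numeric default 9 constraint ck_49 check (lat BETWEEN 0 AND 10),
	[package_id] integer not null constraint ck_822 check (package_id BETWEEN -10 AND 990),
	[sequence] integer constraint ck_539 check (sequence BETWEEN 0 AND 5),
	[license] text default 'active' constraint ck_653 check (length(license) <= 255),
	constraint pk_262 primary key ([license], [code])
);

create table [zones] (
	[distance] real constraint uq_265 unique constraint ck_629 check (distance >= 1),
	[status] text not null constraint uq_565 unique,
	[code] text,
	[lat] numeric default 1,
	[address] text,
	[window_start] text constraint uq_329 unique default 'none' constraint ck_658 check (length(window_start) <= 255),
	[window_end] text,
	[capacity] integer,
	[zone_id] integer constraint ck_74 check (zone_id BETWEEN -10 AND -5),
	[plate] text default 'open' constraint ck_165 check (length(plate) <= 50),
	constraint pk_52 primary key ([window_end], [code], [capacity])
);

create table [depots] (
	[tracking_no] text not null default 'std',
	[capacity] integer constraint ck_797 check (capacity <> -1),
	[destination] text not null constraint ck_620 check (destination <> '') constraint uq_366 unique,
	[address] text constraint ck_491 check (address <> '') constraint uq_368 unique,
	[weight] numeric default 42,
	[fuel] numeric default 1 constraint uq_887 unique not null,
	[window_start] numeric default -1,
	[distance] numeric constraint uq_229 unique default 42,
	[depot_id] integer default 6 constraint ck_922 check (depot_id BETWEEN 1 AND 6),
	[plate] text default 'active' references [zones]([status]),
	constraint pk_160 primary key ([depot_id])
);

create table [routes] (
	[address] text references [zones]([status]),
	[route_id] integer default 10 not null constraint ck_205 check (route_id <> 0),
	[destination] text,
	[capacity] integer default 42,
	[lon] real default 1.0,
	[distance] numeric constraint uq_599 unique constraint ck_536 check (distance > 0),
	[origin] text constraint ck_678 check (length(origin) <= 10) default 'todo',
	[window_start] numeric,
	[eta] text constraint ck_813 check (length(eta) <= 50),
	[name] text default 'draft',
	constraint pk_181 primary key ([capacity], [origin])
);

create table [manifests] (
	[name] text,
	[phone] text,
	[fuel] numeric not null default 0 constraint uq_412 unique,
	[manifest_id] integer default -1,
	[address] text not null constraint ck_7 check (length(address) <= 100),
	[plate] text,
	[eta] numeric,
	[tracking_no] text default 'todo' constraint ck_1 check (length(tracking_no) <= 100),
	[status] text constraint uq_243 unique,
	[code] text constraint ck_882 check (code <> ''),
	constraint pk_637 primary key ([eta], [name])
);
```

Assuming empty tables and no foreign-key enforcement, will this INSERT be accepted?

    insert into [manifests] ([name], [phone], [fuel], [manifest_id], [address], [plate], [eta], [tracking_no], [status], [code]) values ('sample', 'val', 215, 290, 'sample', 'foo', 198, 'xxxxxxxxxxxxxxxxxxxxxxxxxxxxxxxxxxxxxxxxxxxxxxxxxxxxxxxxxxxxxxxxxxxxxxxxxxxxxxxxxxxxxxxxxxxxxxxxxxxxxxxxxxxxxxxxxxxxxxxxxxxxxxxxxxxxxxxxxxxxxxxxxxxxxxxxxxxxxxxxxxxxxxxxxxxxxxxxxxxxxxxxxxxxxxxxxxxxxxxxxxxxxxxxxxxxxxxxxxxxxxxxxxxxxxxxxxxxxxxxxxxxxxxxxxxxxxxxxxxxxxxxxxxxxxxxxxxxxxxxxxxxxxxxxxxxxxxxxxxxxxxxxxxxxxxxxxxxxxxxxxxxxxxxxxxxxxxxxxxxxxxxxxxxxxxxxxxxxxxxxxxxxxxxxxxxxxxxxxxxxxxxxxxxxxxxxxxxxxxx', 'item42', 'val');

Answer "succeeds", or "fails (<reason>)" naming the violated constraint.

The value 'xxxxxxxxxxxxxxxxxxxxxxxxxxxxxxxxxxxxxxxxxxxxxxxxxxxxxxxxxxxxxxxxxxxxxxxxxxxxxxxxxxxxxxxxxxxxxxxxxxxxxxxxxxxxxxxxxxxxxxxxxxxxxxxxxxxxxxxxxxxxxxxxxxxxxxxxxxxxxxxxxxxxxxxxxxxxxxxxxxxxxxxxxxxxxxxxxxxxxxxxxxxxxxxxxxxxxxxxxxxxxxxxxxxxxxxxxxxxxxxxxxxxxxxxxxxxxxxxxxxxxxxxxxxxxxxxxxxxxxxxxxxxxxxxxxxxxxxxxxxxxxxxxxxxxxxxxxxxxxxxxxxxxxxxxxxxxxxxxxxxxxxxxxxxxxxxxxxxxxxxxxxxxxxxxxxxxxxxxxxxxxxxxxxxxxxxxxxxxxxx' for tracking_no violates CHECK (length(tracking_no) <= 100).

fails (CHECK on tracking_no)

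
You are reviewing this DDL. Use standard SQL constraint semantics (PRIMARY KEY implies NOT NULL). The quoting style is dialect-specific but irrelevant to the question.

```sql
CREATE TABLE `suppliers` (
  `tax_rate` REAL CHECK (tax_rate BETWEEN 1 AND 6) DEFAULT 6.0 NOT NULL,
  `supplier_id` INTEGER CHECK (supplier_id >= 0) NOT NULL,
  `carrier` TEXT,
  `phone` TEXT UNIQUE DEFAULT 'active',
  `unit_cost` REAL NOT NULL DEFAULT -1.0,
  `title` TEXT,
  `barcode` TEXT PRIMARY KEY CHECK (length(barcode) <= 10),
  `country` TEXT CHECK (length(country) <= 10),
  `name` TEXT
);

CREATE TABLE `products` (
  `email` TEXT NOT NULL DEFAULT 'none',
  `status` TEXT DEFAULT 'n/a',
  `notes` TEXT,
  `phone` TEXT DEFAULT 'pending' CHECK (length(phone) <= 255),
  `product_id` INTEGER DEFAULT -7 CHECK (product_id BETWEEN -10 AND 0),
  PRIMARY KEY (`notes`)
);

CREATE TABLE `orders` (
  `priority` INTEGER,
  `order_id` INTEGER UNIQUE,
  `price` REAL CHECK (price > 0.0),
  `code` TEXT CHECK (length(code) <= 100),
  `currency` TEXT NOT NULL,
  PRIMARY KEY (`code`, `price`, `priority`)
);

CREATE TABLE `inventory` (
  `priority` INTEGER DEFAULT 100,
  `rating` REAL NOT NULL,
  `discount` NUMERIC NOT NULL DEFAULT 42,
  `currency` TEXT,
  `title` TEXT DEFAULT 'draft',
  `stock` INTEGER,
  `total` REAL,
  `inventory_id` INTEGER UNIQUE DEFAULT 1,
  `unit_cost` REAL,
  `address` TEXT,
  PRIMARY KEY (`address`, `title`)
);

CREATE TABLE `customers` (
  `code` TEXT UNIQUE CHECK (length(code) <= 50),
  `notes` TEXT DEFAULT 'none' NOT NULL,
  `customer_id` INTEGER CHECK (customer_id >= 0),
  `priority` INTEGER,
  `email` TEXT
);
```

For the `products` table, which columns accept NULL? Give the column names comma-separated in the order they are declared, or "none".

status, phone, product_id

- email: declared NOT NULL → not nullable.
- status: DEFAULT only fills an omitted column; an explicit NULL is still allowed → nullable.
- notes: part of the PRIMARY KEY, which implies NOT NULL → not nullable.
- phone: CHECK does not forbid NULL (a CHECK constraint passes when its expression is NULL) → nullable.
- product_id: CHECK does not forbid NULL (a CHECK constraint passes when its expression is NULL) → nullable.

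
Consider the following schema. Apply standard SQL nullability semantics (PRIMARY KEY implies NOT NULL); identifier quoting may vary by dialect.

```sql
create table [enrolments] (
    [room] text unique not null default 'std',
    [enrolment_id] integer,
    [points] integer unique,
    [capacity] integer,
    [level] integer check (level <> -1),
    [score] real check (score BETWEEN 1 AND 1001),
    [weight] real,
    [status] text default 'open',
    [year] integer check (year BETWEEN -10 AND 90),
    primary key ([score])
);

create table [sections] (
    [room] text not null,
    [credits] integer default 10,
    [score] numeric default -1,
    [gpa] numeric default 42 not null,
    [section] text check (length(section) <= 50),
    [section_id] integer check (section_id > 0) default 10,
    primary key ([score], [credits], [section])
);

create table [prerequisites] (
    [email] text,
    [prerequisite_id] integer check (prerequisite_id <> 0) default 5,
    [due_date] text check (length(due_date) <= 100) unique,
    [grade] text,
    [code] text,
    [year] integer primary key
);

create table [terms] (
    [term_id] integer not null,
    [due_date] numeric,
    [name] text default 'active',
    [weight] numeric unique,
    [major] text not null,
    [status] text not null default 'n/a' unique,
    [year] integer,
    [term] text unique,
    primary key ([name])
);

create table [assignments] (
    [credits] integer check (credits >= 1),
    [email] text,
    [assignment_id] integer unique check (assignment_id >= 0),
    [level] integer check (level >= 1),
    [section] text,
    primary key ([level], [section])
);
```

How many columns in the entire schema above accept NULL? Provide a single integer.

enrolments: 7 nullable (enrolment_id, points, capacity, level, weight, status, year — PK (score) and explicit NOT NULL columns excluded).
sections: 1 nullable (section_id — PK (score, credits, section) and explicit NOT NULL columns excluded).
prerequisites: 5 nullable (email, prerequisite_id, due_date, grade, code — PK (year) and explicit NOT NULL columns excluded).
terms: 4 nullable (due_date, weight, year, term — PK (name) and explicit NOT NULL columns excluded).
assignments: 3 nullable (credits, email, assignment_id — PK (level, section) and explicit NOT NULL columns excluded).
Total: 7 + 1 + 5 + 4 + 3 = 20.

20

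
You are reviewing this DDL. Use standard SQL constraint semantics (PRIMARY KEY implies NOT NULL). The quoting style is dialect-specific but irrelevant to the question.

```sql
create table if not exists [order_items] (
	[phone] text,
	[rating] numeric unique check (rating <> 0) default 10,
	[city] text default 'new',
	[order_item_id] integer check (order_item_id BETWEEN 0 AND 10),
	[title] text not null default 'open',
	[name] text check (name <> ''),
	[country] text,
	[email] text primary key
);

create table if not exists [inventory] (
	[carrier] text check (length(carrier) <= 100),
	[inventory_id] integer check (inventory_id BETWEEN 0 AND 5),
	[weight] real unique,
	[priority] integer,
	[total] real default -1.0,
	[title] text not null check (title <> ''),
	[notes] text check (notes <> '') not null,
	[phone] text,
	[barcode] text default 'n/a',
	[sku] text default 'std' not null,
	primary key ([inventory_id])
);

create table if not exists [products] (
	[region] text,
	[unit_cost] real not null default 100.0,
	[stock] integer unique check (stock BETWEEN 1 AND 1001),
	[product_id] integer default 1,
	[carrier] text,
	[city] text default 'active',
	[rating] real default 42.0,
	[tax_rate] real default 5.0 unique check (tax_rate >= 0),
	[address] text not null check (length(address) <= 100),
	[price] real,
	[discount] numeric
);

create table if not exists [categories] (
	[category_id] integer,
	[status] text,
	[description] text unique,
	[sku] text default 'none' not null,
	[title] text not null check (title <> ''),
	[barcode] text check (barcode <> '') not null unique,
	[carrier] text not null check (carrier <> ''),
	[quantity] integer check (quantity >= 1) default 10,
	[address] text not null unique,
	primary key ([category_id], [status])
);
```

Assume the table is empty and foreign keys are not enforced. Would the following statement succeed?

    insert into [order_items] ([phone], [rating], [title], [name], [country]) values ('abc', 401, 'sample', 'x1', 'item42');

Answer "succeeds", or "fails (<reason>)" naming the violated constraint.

fails (NOT NULL on email)

email is omitted from the column list and has no DEFAULT, so it would receive NULL.
But email is part of the PRIMARY KEY (implied NOT NULL).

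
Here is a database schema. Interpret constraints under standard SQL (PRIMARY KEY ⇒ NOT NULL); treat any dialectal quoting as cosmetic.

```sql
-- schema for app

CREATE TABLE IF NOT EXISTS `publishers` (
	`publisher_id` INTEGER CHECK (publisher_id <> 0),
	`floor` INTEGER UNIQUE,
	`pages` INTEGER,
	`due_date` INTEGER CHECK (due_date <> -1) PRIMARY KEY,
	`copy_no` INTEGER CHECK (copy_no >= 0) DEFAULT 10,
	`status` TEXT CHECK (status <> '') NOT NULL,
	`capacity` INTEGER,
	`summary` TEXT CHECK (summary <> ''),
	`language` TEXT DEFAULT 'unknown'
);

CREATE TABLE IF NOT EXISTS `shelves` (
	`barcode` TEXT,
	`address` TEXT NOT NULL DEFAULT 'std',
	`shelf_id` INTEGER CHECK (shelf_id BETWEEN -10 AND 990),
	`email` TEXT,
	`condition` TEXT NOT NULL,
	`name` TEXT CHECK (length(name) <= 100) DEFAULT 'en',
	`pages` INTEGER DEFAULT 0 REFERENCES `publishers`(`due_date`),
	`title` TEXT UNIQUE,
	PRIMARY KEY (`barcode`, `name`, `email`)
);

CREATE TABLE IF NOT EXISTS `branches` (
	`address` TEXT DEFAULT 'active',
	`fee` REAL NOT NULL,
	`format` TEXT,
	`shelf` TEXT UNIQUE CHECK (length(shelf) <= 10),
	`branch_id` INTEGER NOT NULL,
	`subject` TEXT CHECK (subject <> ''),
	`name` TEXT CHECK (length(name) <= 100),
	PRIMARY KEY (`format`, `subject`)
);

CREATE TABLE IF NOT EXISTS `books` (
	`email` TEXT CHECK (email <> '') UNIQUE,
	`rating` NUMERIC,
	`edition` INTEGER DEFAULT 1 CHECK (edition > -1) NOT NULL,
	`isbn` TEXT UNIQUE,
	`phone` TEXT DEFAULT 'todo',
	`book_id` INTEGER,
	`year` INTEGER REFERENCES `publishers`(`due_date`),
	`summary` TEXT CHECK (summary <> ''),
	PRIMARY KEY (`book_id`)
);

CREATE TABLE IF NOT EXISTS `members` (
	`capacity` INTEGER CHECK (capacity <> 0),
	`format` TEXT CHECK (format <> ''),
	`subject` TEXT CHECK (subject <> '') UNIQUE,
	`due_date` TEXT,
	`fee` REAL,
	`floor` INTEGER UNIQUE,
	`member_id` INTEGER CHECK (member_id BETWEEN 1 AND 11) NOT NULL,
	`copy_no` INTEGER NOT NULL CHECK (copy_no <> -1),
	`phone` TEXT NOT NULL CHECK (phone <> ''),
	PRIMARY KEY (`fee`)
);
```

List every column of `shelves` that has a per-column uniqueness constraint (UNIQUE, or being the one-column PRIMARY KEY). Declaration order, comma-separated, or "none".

- barcode: part of a composite PRIMARY KEY — only the tuple is unique, not this column on its own.
- address: no UNIQUE or single-column PK constraint.
- shelf_id: no UNIQUE or single-column PK constraint.
- email: part of a composite PRIMARY KEY — only the tuple is unique, not this column on its own.
- condition: no UNIQUE or single-column PK constraint.
- name: part of a composite PRIMARY KEY — only the tuple is unique, not this column on its own.
- pages: no UNIQUE or single-column PK constraint.
- title: declared UNIQUE → unique.

title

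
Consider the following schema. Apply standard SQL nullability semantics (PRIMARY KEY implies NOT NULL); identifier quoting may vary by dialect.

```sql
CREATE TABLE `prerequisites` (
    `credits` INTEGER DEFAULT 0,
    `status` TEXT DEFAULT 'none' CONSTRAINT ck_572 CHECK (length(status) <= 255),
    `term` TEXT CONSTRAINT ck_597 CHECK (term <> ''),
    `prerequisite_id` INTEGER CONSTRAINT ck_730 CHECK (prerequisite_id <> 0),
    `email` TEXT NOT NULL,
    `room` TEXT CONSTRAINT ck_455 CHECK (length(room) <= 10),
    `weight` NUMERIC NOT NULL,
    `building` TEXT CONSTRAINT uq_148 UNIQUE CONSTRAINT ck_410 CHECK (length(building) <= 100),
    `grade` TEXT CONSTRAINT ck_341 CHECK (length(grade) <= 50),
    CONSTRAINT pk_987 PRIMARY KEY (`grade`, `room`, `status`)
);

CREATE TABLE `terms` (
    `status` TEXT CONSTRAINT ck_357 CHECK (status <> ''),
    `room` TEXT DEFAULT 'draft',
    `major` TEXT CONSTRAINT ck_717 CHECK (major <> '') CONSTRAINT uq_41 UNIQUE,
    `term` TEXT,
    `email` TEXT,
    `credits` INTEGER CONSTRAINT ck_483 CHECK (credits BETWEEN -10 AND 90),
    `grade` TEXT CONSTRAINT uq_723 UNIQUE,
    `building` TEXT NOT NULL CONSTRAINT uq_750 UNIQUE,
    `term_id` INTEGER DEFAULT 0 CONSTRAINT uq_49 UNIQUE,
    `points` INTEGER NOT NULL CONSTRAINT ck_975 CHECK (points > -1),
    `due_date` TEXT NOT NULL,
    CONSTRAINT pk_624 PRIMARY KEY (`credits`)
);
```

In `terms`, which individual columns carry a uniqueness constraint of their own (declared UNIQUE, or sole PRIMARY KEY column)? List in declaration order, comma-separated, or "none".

- status: no UNIQUE or single-column PK constraint.
- room: no UNIQUE or single-column PK constraint.
- major: declared UNIQUE → unique.
- term: no UNIQUE or single-column PK constraint.
- email: no UNIQUE or single-column PK constraint.
- credits: single-column PRIMARY KEY → unique.
- grade: declared UNIQUE → unique.
- building: declared UNIQUE → unique.
- term_id: declared UNIQUE → unique.
- points: no UNIQUE or single-column PK constraint.
- due_date: no UNIQUE or single-column PK constraint.

major, credits, grade, building, term_id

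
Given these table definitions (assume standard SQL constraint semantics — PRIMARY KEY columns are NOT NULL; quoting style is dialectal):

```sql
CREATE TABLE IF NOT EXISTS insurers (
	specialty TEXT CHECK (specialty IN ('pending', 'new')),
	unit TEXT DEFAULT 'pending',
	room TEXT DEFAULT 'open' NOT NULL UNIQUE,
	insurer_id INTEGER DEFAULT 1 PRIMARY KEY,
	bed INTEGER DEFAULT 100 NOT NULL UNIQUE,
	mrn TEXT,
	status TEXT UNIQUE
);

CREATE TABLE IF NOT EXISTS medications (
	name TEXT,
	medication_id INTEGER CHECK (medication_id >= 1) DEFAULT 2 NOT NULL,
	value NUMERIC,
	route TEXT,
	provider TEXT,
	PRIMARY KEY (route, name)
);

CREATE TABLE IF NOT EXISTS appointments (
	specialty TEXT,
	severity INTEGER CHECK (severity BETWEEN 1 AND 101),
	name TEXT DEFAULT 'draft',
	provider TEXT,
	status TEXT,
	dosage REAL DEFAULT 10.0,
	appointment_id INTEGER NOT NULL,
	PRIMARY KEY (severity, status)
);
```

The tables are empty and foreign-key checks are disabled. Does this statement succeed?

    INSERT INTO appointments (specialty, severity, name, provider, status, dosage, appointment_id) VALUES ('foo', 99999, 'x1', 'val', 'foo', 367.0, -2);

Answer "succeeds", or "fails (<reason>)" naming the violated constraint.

fails (CHECK on severity)

The value 99999 for severity violates CHECK (severity BETWEEN 1 AND 101).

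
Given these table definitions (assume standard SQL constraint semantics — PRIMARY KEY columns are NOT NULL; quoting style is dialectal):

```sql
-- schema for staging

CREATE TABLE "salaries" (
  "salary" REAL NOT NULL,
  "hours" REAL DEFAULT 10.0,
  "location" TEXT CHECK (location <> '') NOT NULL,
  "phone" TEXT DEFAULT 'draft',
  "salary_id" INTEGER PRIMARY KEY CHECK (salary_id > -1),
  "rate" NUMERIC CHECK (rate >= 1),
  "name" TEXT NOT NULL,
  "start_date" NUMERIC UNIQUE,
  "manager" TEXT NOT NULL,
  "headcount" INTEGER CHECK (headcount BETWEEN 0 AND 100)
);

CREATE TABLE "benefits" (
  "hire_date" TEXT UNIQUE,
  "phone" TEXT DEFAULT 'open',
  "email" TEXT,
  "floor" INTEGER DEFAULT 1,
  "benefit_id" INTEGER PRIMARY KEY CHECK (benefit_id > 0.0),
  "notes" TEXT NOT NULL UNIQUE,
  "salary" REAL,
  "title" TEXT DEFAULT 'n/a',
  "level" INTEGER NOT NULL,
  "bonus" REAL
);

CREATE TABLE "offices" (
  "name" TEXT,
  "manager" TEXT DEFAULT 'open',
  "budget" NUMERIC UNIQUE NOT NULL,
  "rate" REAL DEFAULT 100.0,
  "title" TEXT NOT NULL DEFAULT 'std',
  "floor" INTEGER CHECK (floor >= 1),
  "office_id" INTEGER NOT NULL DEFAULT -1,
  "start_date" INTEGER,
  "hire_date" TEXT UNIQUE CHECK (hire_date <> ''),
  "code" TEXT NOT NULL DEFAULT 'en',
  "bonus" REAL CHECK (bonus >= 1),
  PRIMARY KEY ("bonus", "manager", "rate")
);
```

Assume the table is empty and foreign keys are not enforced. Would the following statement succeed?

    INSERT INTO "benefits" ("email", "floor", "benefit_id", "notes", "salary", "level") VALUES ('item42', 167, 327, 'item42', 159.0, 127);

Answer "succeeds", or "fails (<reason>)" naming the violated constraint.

succeeds

NOT NULL columns: benefit_id is supplied; level is supplied; notes is supplied.
CHECK constraints: 327 satisfies (benefit_id > 0.0).
No constraint is violated.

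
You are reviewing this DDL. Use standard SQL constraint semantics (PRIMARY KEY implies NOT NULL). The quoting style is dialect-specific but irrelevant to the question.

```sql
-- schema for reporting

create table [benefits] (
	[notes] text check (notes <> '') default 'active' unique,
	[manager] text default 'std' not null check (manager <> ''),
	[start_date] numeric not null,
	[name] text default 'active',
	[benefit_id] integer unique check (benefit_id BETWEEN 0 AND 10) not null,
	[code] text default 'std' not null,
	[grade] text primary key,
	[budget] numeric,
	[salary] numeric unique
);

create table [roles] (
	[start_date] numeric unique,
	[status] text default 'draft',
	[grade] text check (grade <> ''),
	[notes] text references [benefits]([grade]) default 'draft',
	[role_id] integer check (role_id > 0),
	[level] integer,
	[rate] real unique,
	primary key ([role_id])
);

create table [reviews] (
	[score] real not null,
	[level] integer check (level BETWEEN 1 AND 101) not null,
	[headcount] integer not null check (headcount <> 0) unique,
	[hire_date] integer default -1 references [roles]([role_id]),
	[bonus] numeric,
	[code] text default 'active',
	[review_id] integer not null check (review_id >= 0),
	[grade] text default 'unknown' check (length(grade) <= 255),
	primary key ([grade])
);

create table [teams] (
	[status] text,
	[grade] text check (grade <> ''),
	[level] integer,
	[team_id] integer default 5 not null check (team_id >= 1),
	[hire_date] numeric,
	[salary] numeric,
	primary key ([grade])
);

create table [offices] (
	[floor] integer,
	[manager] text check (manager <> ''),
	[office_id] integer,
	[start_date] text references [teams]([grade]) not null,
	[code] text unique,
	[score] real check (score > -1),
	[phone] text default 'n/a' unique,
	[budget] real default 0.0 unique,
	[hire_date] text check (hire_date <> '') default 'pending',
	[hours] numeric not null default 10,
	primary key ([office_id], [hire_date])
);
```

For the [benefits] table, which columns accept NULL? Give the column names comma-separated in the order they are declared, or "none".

- notes: CHECK does not forbid NULL (a CHECK constraint passes when its expression is NULL) → nullable.
- manager: declared NOT NULL → not nullable.
- start_date: declared NOT NULL → not nullable.
- name: DEFAULT only fills an omitted column; an explicit NULL is still allowed → nullable.
- benefit_id: declared NOT NULL → not nullable.
- code: declared NOT NULL → not nullable.
- grade: part of the PRIMARY KEY, which implies NOT NULL → not nullable.
- budget: no NOT NULL constraint applies → nullable.
- salary: UNIQUE does not imply NOT NULL → nullable.

notes, name, budget, salary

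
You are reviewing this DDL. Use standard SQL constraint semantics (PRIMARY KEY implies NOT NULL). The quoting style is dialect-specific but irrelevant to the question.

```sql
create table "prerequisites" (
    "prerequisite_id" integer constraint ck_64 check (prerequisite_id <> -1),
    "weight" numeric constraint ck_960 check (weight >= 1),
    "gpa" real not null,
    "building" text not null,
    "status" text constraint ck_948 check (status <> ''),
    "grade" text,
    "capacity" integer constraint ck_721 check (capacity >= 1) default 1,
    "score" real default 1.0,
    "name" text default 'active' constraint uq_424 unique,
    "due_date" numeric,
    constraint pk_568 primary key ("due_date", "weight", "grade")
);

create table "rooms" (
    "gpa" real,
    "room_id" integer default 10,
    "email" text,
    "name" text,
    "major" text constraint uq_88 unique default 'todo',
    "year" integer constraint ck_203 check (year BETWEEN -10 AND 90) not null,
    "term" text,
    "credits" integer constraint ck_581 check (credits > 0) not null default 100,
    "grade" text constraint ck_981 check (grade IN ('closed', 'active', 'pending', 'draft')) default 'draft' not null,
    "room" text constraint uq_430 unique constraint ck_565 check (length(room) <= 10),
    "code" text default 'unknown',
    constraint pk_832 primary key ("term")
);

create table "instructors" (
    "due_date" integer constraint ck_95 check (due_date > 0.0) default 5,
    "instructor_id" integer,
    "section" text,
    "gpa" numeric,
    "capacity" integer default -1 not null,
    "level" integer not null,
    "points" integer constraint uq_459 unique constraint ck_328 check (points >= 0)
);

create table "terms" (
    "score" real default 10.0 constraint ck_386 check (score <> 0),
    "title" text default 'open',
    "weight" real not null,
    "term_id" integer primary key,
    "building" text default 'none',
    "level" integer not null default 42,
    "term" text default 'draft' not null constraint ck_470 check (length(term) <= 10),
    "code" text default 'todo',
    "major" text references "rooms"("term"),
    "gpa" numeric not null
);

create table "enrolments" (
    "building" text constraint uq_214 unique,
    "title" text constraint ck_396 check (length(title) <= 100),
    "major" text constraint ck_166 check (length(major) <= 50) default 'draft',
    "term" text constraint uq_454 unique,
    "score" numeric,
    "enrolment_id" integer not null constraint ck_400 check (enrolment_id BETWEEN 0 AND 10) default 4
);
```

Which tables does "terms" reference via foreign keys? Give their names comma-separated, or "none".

rooms

- major REFERENCES rooms(term).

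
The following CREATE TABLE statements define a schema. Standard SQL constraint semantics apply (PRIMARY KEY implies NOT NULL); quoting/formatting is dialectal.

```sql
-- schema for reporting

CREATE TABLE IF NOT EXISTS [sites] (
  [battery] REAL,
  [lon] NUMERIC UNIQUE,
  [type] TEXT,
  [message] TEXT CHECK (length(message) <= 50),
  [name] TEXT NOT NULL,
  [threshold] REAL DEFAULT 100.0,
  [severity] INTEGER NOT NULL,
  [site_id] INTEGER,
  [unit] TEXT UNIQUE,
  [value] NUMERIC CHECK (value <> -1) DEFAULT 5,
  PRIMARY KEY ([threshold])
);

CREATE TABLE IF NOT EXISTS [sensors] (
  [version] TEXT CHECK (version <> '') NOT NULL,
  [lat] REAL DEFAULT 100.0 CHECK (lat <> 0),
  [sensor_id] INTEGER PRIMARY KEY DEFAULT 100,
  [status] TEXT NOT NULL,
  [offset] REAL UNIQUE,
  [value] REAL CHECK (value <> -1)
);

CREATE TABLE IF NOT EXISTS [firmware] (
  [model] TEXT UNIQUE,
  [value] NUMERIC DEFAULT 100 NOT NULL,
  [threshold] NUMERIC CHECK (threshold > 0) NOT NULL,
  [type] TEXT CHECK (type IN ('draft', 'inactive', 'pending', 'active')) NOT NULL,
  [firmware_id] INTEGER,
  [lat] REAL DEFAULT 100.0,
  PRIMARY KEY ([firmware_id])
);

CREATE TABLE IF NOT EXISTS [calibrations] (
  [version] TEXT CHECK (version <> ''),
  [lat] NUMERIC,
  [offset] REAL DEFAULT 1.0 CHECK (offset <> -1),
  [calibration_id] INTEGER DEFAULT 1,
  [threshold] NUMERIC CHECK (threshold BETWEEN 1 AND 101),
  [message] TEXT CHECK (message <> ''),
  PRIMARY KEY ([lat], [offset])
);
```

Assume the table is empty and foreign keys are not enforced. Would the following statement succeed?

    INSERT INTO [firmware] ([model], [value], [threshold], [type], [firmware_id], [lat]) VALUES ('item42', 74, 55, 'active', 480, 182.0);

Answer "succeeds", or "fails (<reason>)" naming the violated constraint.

succeeds

NOT NULL columns: firmware_id is supplied; threshold is supplied; type is supplied; value is supplied.
CHECK constraints: 55 satisfies (threshold > 0); 'active' satisfies (type IN ('draft', 'inactive', 'pending', 'active')).
No constraint is violated.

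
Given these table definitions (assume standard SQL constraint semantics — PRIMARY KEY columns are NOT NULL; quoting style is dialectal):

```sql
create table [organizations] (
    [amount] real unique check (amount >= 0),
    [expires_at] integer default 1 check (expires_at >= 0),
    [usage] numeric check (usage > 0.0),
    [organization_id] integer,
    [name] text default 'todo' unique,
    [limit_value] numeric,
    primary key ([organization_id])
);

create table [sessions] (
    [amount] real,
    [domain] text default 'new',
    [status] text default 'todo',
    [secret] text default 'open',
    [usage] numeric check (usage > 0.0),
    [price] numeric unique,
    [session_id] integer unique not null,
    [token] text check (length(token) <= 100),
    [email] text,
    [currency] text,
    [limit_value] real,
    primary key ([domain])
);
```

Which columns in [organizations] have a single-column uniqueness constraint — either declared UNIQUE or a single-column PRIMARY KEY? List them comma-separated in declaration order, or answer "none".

- amount: declared UNIQUE → unique.
- expires_at: no UNIQUE or single-column PK constraint.
- usage: no UNIQUE or single-column PK constraint.
- organization_id: single-column PRIMARY KEY → unique.
- name: declared UNIQUE → unique.
- limit_value: no UNIQUE or single-column PK constraint.

amount, organization_id, name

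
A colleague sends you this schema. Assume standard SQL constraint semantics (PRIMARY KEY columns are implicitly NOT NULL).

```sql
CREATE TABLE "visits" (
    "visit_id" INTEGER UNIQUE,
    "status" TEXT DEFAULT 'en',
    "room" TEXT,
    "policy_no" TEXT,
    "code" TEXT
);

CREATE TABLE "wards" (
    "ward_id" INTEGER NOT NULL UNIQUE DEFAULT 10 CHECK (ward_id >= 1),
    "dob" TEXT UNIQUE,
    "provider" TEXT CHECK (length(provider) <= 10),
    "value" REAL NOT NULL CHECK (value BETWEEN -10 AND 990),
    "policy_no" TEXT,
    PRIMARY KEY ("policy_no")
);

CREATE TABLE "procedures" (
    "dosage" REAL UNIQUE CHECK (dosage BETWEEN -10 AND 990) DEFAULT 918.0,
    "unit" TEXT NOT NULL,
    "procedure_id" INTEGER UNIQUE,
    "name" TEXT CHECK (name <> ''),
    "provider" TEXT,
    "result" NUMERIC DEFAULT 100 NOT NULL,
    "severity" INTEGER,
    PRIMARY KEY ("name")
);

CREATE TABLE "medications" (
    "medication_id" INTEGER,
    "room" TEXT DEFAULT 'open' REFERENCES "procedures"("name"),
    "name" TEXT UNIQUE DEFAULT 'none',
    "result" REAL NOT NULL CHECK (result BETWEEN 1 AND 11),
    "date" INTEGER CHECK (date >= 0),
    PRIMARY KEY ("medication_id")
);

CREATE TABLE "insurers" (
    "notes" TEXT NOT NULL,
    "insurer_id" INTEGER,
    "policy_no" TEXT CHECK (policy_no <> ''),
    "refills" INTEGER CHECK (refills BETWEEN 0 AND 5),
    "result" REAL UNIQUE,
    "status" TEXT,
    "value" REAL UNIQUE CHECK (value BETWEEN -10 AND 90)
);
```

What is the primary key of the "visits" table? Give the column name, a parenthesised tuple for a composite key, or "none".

none

No column is declared PRIMARY KEY inline, and there is no table-level PRIMARY KEY clause in visits.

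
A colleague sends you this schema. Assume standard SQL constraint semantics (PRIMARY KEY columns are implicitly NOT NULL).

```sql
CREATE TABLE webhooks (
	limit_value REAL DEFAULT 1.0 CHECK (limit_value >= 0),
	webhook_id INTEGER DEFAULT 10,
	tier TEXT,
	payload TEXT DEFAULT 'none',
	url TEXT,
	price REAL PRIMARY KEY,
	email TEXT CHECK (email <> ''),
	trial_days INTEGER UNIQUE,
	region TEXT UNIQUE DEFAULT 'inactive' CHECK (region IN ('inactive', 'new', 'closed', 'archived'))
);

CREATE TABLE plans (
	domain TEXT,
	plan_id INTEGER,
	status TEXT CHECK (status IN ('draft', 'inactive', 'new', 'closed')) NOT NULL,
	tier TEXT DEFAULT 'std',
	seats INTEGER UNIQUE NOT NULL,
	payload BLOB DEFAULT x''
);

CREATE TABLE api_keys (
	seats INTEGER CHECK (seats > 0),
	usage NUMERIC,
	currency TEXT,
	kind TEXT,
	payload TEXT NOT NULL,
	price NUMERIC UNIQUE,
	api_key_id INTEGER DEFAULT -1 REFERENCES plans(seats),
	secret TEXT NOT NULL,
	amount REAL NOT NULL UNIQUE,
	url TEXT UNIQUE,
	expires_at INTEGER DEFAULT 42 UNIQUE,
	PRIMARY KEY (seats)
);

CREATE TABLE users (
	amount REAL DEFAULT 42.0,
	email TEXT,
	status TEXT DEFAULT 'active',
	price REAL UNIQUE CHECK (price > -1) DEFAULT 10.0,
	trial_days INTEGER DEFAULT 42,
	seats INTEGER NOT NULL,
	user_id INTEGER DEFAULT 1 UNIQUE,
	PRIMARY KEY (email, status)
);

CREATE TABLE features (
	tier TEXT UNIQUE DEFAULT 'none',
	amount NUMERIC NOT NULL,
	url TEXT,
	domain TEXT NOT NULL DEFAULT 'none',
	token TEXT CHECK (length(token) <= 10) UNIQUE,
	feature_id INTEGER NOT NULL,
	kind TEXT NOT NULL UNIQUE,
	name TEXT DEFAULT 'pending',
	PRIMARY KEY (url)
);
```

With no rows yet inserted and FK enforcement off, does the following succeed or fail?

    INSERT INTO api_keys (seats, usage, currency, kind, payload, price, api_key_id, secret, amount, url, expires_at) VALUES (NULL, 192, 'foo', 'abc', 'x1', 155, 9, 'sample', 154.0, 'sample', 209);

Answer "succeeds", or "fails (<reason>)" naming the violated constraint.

fails (NOT NULL on seats)

seats is explicitly set to NULL, but seats is part of the PRIMARY KEY (implied NOT NULL).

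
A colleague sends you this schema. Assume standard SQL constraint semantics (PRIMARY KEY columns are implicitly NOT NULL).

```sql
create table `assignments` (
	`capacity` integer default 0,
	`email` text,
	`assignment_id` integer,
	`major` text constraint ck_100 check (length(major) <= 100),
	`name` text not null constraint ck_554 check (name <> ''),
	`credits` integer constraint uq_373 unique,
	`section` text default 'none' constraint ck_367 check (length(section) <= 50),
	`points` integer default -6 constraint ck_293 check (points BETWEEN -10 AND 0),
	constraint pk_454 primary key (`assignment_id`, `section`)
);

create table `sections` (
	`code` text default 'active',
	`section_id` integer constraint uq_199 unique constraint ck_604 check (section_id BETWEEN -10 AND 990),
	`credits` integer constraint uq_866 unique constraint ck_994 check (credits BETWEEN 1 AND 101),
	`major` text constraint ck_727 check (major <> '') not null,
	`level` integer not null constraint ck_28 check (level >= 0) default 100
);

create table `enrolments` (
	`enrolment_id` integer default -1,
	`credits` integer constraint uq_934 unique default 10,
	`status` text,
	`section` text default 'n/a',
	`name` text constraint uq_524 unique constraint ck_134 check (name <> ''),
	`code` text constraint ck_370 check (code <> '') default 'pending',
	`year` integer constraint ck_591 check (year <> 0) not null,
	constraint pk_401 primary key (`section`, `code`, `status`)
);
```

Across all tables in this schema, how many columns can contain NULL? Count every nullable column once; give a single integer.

11

assignments: 5 nullable (capacity, email, major, credits, points — PK (assignment_id, section) and explicit NOT NULL columns excluded).
sections: 3 nullable (code, section_id, credits — PK none and explicit NOT NULL columns excluded).
enrolments: 3 nullable (enrolment_id, credits, name — PK (section, code, status) and explicit NOT NULL columns excluded).
Total: 5 + 3 + 3 = 11.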